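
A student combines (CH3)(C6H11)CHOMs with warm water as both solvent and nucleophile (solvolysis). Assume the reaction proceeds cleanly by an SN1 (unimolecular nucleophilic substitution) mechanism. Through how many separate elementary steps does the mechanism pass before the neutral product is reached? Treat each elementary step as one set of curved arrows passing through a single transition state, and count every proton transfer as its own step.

4

Step 1: Unassisted departure of MsO⁻ (taking the C–O bonding pair) generates a secondary carbocation.
Step 2: A hydride (H with its bonding pair) migrates from the adjacent cyclohexyl carbon to the cationic centre — a 1,2-hydride shift — upgrading the secondary cation to a tertiary one.
Step 3: H2O donates an oxygen lone pair into the empty p orbital of the cation, giving a protonated alcohol (an oxonium ion).
Step 4: A second solvent molecule removes the proton on oxygen, giving the neutral alcohol product.
Total: 4 elementary steps.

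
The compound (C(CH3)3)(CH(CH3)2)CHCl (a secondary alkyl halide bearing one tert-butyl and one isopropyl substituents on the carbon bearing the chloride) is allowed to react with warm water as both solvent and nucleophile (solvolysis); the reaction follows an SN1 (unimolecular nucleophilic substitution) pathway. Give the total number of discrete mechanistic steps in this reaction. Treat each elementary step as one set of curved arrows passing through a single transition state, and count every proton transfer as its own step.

4

Step 1: The C–Cl bond breaks with both electrons going to the chloride; Cl⁻ leaves and a secondary carbocation remains.
Step 2: A 1,2-hydride shift from the adjacent isopropyl carbon moves the positive charge from the secondary centre to an adjacent carbon, generating a more stable tertiary carbocation.
Step 3: A lone pair on the oxygen of H2O attacks the carbocation, forming a new C–O σ-bond and an oxonium ion.
Step 4: A second solvent molecule removes the proton on oxygen, giving the neutral alcohol product.
Total: 4 elementary steps.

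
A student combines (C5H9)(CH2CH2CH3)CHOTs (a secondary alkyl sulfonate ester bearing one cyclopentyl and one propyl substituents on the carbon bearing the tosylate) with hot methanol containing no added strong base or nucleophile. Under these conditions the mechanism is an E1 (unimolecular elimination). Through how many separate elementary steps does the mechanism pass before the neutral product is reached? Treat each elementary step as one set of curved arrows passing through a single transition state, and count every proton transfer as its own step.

Step 1: Rate-determining heterolysis of the C–O bond gives TsO⁻ and a secondary carbocation.
Step 2: A 1,2-hydride shift from the adjacent cyclopentyl carbon moves the positive charge from the secondary centre to an adjacent carbon, generating a more stable tertiary carbocation.
Step 3: Loss of a β-proton to a methanol molecule of the solvent: the C–H bonding pair collapses toward the cationic carbon to form the C=C π bond, yielding the alkene.
Total: 3 elementary steps.

3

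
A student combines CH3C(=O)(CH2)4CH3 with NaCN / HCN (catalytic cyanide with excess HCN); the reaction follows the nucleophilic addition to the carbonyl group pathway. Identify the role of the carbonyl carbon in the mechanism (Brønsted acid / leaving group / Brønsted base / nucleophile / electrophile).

Step 1: A lone pair / filled orbital on CN⁻ attacks the electrophilic carbonyl carbon; the π(C=O) electrons shift onto oxygen, producing a tetrahedral alkoxide intermediate.
The carbonyl carbon accepts an electron pair into an empty or π* orbital — it is the electrophile.

electrophile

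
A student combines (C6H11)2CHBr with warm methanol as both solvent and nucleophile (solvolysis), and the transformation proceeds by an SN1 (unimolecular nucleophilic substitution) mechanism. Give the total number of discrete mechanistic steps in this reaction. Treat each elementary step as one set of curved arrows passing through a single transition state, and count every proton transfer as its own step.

4

Step 1: Unassisted departure of Br⁻ (taking the C–Br bonding pair) generates a secondary carbocation.
Step 2: A hydride (H with its bonding pair) migrates from the adjacent cyclohexyl carbon to the cationic centre — a 1,2-hydride shift — upgrading the secondary cation to a tertiary one.
Step 3: Nucleophilic capture: the oxygen of CH3OH bonds to the cationic carbon, producing an oxonium-ion intermediate.
Step 4: A second solvent molecule removes the proton on oxygen, giving the neutral ether product.
Total: 4 elementary steps.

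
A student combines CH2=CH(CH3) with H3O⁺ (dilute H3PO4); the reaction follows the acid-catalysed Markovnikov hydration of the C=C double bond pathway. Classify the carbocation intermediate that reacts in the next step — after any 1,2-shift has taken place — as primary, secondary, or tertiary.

secondary

Step 1: The π electrons of the C=C bond attack a proton of H3O⁺; Markovnikov addition places the new C–H on the less-substituted alkene carbon, so the positive charge ends up on the more-substituted carbon — a secondary carbocation. H2O is released.
No single 1,2-shift to an adjacent carbon would give a more-substituted cation, so no rearrangement occurs.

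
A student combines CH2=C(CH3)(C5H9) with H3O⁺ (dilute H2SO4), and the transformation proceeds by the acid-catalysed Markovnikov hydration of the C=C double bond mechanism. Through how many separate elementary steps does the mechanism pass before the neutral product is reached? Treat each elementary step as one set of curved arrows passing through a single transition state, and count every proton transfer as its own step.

3

Step 1: Protonation of the alkene by H3O⁺: the π bond acts as the nucleophile and picks up H⁺, giving the more stable (Markovnikov) tertiary carbocation. H2O is released.
(No 1,2-shift: no single shift to an adjacent carbon would give a more stable cation.)
Step 2: Water acts as the nucleophile: an oxygen lone pair bonds to the cationic carbon, giving an oxonium-ion intermediate.
Step 3: H2O removes a proton from the oxonium oxygen, regenerating H3O⁺ and giving the neutral alcohol.
Total: 3 elementary steps.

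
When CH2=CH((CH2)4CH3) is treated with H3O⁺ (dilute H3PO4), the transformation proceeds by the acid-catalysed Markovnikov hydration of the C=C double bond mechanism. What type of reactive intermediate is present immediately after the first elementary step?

secondary carbocation

Step 1: Electrophilic addition begins with the π(C=C) electrons forming a bond to the proton of H3O⁺. Following Markovnikov's rule, the resulting cation is secondary. H2O is released.
After step 1 the species present is a secondary carbocation.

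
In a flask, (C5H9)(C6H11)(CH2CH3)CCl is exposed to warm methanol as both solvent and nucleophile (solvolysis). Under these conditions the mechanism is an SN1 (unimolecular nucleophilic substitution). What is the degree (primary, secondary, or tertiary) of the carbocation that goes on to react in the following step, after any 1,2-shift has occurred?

tertiary

Step 1: Ionisation: the C–Cl σ-bond cleaves heterolytically; both bonding electrons depart with Cl⁻, leaving a tertiary carbocation at the α-carbon.
No single 1,2-shift to an adjacent carbon would give a more-substituted cation, so no rearrangement occurs.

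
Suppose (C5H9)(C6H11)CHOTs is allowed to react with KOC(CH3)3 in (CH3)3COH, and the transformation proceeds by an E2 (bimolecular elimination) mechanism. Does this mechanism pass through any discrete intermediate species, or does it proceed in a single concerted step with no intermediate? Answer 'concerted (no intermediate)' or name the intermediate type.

concerted (no intermediate)

In one step, (CH3)3CO⁻ pulls off a β-proton, the C–O bond cleaves, and a C=C double bond forms between the α- and β-carbons (E2, anti elimination).
All bond changes occur in one transition state; no discrete intermediate is formed.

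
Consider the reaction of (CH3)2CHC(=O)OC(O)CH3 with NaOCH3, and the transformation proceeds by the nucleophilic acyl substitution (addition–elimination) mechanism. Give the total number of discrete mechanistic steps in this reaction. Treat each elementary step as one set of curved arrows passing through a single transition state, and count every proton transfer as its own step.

Step 1: A lone pair on the O of CH3O⁻ attacks the electrophilic acyl carbon; the π(C=O) electrons move onto oxygen, giving a tetrahedral intermediate.
Step 2: An oxygen lone pair re-forms the C=O π bond as the C–O σ-bond breaks; CH3CO2⁻ is expelled.
Total: 2 elementary steps.

2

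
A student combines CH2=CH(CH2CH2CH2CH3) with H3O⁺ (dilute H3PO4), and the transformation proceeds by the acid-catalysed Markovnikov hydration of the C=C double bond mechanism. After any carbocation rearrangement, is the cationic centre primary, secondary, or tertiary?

secondary

Step 1: The π electrons of the C=C bond attack a proton of H3O⁺; Markovnikov addition places the new C–H on the less-substituted alkene carbon, so the positive charge ends up on the more-substituted carbon — a secondary carbocation. H2O is released.
No single 1,2-shift to an adjacent carbon would give a more-substituted cation, so no rearrangement occurs.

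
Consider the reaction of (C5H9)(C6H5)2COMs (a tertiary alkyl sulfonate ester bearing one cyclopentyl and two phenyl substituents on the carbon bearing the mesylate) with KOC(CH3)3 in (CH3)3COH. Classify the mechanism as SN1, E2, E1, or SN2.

E2

Conditions: a strong/bulky base with a tertiary substrate bearing a β-hydrogen.
These conditions are the textbook signature of the E2 pathway.
A strong (often hindered) base removes a β-H in concert with loss of the leaving group — bimolecular elimination.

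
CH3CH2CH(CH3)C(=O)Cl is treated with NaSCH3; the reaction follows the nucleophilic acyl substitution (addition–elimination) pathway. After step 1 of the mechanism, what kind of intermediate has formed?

Step 1: CH3S⁻ adds to the carbonyl carbon; the C=O π electrons shift onto oxygen and a tetrahedral alkoxide intermediate forms.
After step 1 the species present is a tetrahedral intermediate.

tetrahedral intermediate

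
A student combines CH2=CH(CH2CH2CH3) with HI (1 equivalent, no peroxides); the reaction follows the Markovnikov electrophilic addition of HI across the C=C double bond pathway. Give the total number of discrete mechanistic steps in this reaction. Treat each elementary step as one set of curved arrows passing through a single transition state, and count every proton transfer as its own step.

Step 1: The π electrons of the C=C bond attack a proton of HI; Markovnikov addition places the new C–H on the less-substituted alkene carbon, so the positive charge ends up on the more-substituted carbon — a secondary carbocation. The H–I bond breaks heterolytically, releasing I⁻.
(No 1,2-shift: no single shift to an adjacent carbon would give a more stable cation.)
Step 2: The I⁻ anion donates a lone pair to the carbocation, forming the new C–I σ-bond and giving the neutral alkyl halide.
Total: 2 elementary steps.

2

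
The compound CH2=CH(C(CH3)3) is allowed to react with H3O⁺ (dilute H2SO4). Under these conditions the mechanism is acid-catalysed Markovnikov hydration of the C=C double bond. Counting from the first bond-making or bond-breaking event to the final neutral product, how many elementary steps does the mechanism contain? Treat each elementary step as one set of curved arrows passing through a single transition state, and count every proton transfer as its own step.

Step 1: The π electrons of the C=C bond attack a proton of H3O⁺; Markovnikov addition places the new C–H on the less-substituted alkene carbon, so the positive charge ends up on the more-substituted carbon — a secondary carbocation. H2O is released.
Step 2: A methyl group with its bonding pair migrates from the adjacent tert-butyl carbon to the cationic centre — a 1,2-methyl shift — upgrading the secondary cation to a tertiary one.
Step 3: A lone pair on the oxygen of H2O attacks the carbocation, forming a C–O bond and an oxonium ion (a protonated alcohol).
Step 4: H2O removes a proton from the oxonium oxygen, regenerating H3O⁺ and giving the neutral alcohol.
Total: 4 elementary steps.

4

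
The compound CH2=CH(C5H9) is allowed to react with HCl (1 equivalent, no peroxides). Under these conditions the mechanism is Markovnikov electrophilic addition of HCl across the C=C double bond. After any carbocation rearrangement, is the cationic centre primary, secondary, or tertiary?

Step 1: Protonation of the alkene by HCl: the π bond acts as the nucleophile and picks up H⁺, giving the more stable (Markovnikov) secondary carbocation. The H–Cl bond breaks heterolytically, releasing Cl⁻.
Step 2: A 1,2-hydride shift from the adjacent cyclopentyl carbon moves the positive charge from the secondary centre to an adjacent carbon, generating a more stable tertiary carbocation.
The cation rearranges from secondary to tertiary via a 1,2-hydride shift from the adjacent cyclopentyl carbon; the tertiary cation is what reacts next.

tertiary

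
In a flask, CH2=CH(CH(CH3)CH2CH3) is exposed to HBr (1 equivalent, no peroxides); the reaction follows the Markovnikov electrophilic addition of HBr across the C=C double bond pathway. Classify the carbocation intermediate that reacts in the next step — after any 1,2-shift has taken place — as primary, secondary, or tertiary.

Step 1: The π electrons of the C=C bond attack a proton of HBr; Markovnikov addition places the new C–H on the less-substituted alkene carbon, so the positive charge ends up on the more-substituted carbon — a secondary carbocation. The H–Br bond breaks heterolytically, releasing Br⁻.
Step 2: A 1,2-hydride shift from the adjacent sec-butyl carbon moves the positive charge from the secondary centre to an adjacent carbon, generating a more stable tertiary carbocation.
The cation rearranges from secondary to tertiary via a 1,2-hydride shift from the adjacent sec-butyl carbon; the tertiary cation is what reacts next.

tertiary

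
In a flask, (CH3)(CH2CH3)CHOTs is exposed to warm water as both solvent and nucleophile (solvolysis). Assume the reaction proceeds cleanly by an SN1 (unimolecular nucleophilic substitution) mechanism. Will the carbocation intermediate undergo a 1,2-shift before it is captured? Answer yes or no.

no

The first-formed carbocation is secondary.
No single 1,2-shift to an adjacent carbon would produce a more-substituted cation than the one already present, so no rearrangement occurs.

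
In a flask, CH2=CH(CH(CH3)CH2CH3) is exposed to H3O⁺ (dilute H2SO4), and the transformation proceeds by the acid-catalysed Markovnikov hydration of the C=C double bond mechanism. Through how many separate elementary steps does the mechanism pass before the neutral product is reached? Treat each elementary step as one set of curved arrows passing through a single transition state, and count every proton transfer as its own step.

4

Step 1: Protonation of the alkene by H3O⁺: the π bond acts as the nucleophile and picks up H⁺, giving the more stable (Markovnikov) secondary carbocation. H2O is released.
Step 2: A hydride (H with its bonding pair) migrates from the adjacent sec-butyl carbon to the cationic centre — a 1,2-hydride shift — upgrading the secondary cation to a tertiary one.
Step 3: Water acts as the nucleophile: an oxygen lone pair bonds to the cationic carbon, giving an oxonium-ion intermediate.
Step 4: Proton transfer from the O–H of the oxonium ion to H2O completes the catalytic cycle and yields the alcohol.
Total: 4 elementary steps.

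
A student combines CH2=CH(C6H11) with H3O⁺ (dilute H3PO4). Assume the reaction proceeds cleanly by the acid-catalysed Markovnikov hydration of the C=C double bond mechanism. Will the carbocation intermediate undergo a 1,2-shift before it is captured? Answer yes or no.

yes

The first-formed carbocation is secondary.
The adjacent cyclohexyl carbon already bears 2 other carbon substituents and has a hydrogen to migrate; after a 1,2-hydride shift from that carbon the positive charge sits on a tertiary centre.
Tertiary is more stable than secondary, so the shift occurs.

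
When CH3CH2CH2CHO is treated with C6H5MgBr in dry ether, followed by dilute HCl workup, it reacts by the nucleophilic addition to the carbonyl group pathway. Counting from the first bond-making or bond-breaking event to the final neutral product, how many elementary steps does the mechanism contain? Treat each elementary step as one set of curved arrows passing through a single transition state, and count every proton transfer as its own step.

2

Step 1: the carbanion-like carbon of C6H5MgBr attacks the sp² carbonyl carbon; the C=O π bond breaks and the electrons end up as a lone pair on the alkoxide oxygen of the tetrahedral intermediate.
Step 2: On dilute HCl workup the alkoxide oxygen is protonated, giving an alcohol.
Total: 2 elementary steps.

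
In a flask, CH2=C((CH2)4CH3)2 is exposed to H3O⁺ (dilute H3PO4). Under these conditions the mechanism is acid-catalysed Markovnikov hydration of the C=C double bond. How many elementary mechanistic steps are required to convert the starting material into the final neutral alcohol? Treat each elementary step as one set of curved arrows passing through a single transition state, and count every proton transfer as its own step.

Step 1: Electrophilic addition begins with the π(C=C) electrons forming a bond to the proton of H3O⁺. Following Markovnikov's rule, the resulting cation is tertiary. H2O is released.
(No 1,2-shift: no single shift to an adjacent carbon would give a more stable cation.)
Step 2: Water acts as the nucleophile: an oxygen lone pair bonds to the cationic carbon, giving an oxonium-ion intermediate.
Step 3: Proton transfer from the O–H of the oxonium ion to H2O completes the catalytic cycle and yields the alcohol.
Total: 3 elementary steps.

3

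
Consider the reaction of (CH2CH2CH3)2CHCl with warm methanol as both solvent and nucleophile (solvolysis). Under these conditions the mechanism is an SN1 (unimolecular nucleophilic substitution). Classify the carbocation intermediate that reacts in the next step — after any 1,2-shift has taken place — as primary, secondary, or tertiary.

secondary

Step 1: Rate-determining heterolysis of the C–Cl bond gives Cl⁻ and a secondary carbocation.
No single 1,2-shift to an adjacent carbon would give a more-substituted cation, so no rearrangement occurs.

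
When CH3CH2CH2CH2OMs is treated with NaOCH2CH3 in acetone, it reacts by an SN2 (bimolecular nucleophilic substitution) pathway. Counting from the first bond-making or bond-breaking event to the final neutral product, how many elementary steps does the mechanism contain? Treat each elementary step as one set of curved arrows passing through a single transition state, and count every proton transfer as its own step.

Step 1: CH3CH2O⁻ attacks the back face of the α-carbon while MsO⁻ departs with the C–O bonding pair — a single concerted displacement through a pentacoordinate transition state.
Total: 1 elementary step.

1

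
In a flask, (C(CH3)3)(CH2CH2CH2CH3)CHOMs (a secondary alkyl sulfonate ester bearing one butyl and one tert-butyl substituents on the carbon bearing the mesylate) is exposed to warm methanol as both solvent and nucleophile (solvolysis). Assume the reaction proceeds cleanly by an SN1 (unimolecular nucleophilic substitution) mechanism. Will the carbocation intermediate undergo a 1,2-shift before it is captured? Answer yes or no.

yes

The first-formed carbocation is secondary.
The adjacent tert-butyl carbon has no hydrogen but bears methyl groups; migration of one methyl with its bonding pair (a 1,2-methyl shift) places the charge on a tertiary centre.
Tertiary is more stable than secondary, so the shift occurs.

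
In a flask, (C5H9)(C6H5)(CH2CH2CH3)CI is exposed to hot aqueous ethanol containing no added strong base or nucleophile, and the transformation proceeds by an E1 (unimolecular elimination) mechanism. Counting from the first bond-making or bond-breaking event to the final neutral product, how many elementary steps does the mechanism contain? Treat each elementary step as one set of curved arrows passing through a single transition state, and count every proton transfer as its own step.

2

Step 1: The C–I bond breaks with both electrons going to the iodide; I⁻ leaves and a tertiary carbocation remains.
(No 1,2-shift: no single shift to an adjacent carbon would give a more stable cation.)
Step 2: Loss of a β-proton to a water (or ethanol) molecule of the solvent: the C–H bonding pair collapses toward the cationic carbon to form the C=C π bond, yielding the alkene.
Total: 2 elementary steps.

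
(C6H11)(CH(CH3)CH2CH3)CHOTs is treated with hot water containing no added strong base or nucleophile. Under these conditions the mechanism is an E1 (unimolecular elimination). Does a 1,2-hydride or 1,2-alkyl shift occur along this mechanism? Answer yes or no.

yes

The first-formed carbocation is secondary.
The adjacent sec-butyl carbon already bears 2 other carbon substituents and has a hydrogen to migrate; after a 1,2-hydride shift from that carbon the positive charge sits on a tertiary centre.
Tertiary is more stable than secondary, so the shift occurs.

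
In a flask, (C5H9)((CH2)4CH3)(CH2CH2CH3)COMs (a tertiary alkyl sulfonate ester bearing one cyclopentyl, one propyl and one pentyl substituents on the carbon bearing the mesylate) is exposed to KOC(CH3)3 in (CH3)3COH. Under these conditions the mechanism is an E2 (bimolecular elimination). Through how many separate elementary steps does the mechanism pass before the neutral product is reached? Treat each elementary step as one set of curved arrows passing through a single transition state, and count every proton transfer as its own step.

Step 1: In one step, (CH3)3CO⁻ pulls off a β-proton, the C–O bond cleaves, and a C=C double bond forms between the α- and β-carbons (E2, anti elimination).
Total: 1 elementary step.

1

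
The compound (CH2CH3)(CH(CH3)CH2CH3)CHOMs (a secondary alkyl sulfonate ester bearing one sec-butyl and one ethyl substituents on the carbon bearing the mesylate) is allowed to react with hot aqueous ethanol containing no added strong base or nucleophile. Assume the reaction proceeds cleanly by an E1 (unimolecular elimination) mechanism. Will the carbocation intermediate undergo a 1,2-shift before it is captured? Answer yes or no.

The first-formed carbocation is secondary.
The adjacent sec-butyl carbon already bears 2 other carbon substituents and has a hydrogen to migrate; after a 1,2-hydride shift from that carbon the positive charge sits on a tertiary centre.
Tertiary is more stable than secondary, so the shift occurs.

yes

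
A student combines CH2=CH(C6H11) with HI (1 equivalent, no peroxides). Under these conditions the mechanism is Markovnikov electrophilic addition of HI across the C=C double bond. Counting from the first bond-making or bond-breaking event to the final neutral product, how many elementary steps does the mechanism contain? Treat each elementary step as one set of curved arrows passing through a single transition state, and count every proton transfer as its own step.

Step 1: The π electrons of the C=C bond attack a proton of HI; Markovnikov addition places the new C–H on the less-substituted alkene carbon, so the positive charge ends up on the more-substituted carbon — a secondary carbocation. The H–I bond breaks heterolytically, releasing I⁻.
Step 2: A hydride (H with its bonding pair) migrates from the adjacent cyclohexyl carbon to the cationic centre — a 1,2-hydride shift — upgrading the secondary cation to a tertiary one.
Step 3: The I⁻ anion donates a lone pair to the carbocation, forming the new C–I σ-bond and giving the neutral alkyl halide.
Total: 3 elementary steps.

3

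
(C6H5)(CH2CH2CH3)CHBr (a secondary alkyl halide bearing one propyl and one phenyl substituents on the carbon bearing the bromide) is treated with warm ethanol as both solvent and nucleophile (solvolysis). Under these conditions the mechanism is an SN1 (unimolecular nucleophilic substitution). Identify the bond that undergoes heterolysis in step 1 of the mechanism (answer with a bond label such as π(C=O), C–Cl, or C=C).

Step 1: Ionisation: the C–Br σ-bond cleaves heterolytically; both bonding electrons depart with Br⁻, leaving a secondary carbocation at the α-carbon.
The bond broken in this step is the C–Br bond.

C–Br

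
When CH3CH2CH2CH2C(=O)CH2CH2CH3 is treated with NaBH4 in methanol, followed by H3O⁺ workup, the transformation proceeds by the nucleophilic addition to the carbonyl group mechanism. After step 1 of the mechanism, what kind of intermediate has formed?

tetrahedral alkoxide intermediate

Step 1: A lone pair / filled orbital on H⁻ (delivered from BH4⁻) attacks the electrophilic carbonyl carbon; the π(C=O) electrons shift onto oxygen, producing a tetrahedral alkoxide intermediate.
After step 1 the species present is a tetrahedral alkoxide intermediate.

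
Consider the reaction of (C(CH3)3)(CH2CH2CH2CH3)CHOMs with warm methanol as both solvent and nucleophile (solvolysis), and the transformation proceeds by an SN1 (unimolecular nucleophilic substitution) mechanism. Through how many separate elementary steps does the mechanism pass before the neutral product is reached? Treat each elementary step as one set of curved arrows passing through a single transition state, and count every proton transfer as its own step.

Step 1: Rate-determining heterolysis of the C–O bond gives MsO⁻ and a secondary carbocation.
Step 2: A methyl group with its bonding pair migrates from the adjacent tert-butyl carbon to the cationic centre — a 1,2-methyl shift — upgrading the secondary cation to a tertiary one.
Step 3: A lone pair on the oxygen of CH3OH attacks the carbocation, forming a new C–O σ-bond and an oxonium ion.
Step 4: A second solvent molecule removes the proton on oxygen, giving the neutral ether product.
Total: 4 elementary steps.

4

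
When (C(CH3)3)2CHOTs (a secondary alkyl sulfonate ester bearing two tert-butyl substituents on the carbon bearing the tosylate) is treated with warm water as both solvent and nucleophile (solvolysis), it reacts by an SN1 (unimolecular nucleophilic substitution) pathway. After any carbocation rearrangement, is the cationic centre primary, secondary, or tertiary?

tertiary

Step 1: Unassisted departure of TsO⁻ (taking the C–O bonding pair) generates a secondary carbocation.
Step 2: A methyl group with its bonding pair migrates from the adjacent tert-butyl carbon to the cationic centre — a 1,2-methyl shift — upgrading the secondary cation to a tertiary one.
The cation rearranges from secondary to tertiary via a 1,2-methyl shift from the adjacent tert-butyl carbon; the tertiary cation is what reacts next.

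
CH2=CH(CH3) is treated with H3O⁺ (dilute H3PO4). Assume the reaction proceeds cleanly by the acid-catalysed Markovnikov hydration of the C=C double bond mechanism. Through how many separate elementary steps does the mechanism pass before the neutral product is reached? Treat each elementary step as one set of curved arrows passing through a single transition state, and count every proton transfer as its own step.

3

Step 1: Electrophilic addition begins with the π(C=C) electrons forming a bond to the proton of H3O⁺. Following Markovnikov's rule, the resulting cation is secondary. H2O is released.
(No 1,2-shift: no single shift to an adjacent carbon would give a more stable cation.)
Step 2: A lone pair on the oxygen of H2O attacks the carbocation, forming a C–O bond and an oxonium ion (a protonated alcohol).
Step 3: H2O removes a proton from the oxonium oxygen, regenerating H3O⁺ and giving the neutral alcohol.
Total: 3 elementary steps.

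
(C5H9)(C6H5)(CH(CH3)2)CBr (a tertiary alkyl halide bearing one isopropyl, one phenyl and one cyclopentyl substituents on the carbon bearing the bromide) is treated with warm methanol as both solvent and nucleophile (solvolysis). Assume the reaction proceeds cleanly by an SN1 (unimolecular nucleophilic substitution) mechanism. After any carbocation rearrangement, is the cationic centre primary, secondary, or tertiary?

tertiary

Step 1: Rate-determining heterolysis of the C–Br bond gives Br⁻ and a tertiary carbocation.
No single 1,2-shift to an adjacent carbon would give a more-substituted cation, so no rearrangement occurs.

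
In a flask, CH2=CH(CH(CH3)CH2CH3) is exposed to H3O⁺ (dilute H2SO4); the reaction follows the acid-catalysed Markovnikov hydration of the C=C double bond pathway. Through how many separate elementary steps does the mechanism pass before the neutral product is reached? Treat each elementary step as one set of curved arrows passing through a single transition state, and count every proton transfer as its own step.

4

Step 1: Electrophilic addition begins with the π(C=C) electrons forming a bond to the proton of H3O⁺. Following Markovnikov's rule, the resulting cation is secondary. H2O is released.
Step 2: Carbocation rearrangement: a 1,2-hydride shift from the adjacent sec-butyl carbon converts the initially-formed secondary cation into the more stable tertiary cation.
Step 3: A lone pair on the oxygen of H2O attacks the carbocation, forming a C–O bond and an oxonium ion (a protonated alcohol).
Step 4: H2O removes a proton from the oxonium oxygen, regenerating H3O⁺ and giving the neutral alcohol.
Total: 4 elementary steps.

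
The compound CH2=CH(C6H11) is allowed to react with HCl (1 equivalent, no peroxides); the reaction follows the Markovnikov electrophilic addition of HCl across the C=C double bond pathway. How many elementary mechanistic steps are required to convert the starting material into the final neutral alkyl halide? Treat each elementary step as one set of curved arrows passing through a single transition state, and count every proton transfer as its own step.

Step 1: Protonation of the alkene by HCl: the π bond acts as the nucleophile and picks up H⁺, giving the more stable (Markovnikov) secondary carbocation. The H–Cl bond breaks heterolytically, releasing Cl⁻.
Step 2: Carbocation rearrangement: a 1,2-hydride shift from the adjacent cyclohexyl carbon converts the initially-formed secondary cation into the more stable tertiary cation.
Step 3: Nucleophilic attack by Cl⁻ on the carbocation completes the addition, giving R–Cl.
Total: 3 elementary steps.

3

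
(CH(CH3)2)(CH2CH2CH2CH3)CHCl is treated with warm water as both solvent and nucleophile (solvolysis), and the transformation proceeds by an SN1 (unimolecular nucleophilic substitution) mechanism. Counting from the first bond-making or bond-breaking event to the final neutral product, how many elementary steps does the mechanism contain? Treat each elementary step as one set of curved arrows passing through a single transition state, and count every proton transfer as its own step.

4

Step 1: Ionisation: the C–Cl σ-bond cleaves heterolytically; both bonding electrons depart with Cl⁻, leaving a secondary carbocation at the α-carbon.
Step 2: A hydride (H with its bonding pair) migrates from the adjacent isopropyl carbon to the cationic centre — a 1,2-hydride shift — upgrading the secondary cation to a tertiary one.
Step 3: Nucleophilic capture: the oxygen of H2O bonds to the cationic carbon, producing an oxonium-ion intermediate.
Step 4: Proton transfer from the O–H of the oxonium ion to a solvent molecule delivers the neutral alcohol.
Total: 4 elementary steps.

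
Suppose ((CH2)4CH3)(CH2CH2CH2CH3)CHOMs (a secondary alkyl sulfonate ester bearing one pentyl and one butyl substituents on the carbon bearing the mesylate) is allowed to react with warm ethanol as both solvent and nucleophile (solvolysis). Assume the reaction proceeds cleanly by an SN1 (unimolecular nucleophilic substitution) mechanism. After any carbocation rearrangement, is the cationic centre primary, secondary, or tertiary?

secondary

Step 1: Ionisation: the C–O σ-bond cleaves heterolytically; both bonding electrons depart with MsO⁻, leaving a secondary carbocation at the α-carbon.
No single 1,2-shift to an adjacent carbon would give a more-substituted cation, so no rearrangement occurs.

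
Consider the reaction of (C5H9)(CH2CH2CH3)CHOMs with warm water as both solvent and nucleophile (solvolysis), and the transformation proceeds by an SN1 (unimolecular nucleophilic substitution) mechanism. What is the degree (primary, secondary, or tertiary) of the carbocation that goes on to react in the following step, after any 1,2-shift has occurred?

tertiary

Step 1: Rate-determining heterolysis of the C–O bond gives MsO⁻ and a secondary carbocation.
Step 2: A 1,2-hydride shift from the adjacent cyclopentyl carbon moves the positive charge from the secondary centre to an adjacent carbon, generating a more stable tertiary carbocation.
The cation rearranges from secondary to tertiary via a 1,2-hydride shift from the adjacent cyclopentyl carbon; the tertiary cation is what reacts next.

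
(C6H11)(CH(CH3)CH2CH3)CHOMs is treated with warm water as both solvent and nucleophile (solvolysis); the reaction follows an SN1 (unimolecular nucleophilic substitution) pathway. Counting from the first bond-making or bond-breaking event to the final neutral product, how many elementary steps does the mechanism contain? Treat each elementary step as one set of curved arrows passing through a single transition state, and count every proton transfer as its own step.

4

Step 1: Ionisation: the C–O σ-bond cleaves heterolytically; both bonding electrons depart with MsO⁻, leaving a secondary carbocation at the α-carbon.
Step 2: A hydride (H with its bonding pair) migrates from the adjacent sec-butyl carbon to the cationic centre — a 1,2-hydride shift — upgrading the secondary cation to a tertiary one.
Step 3: H2O donates an oxygen lone pair into the empty p orbital of the cation, giving a protonated alcohol (an oxonium ion).
Step 4: Proton transfer from the O–H of the oxonium ion to a solvent molecule delivers the neutral alcohol.
Total: 4 elementary steps.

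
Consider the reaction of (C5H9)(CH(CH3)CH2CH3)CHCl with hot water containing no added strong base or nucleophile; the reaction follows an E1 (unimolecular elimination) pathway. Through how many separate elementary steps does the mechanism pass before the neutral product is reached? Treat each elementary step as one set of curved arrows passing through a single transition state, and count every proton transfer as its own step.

Step 1: Rate-determining heterolysis of the C–Cl bond gives Cl⁻ and a secondary carbocation.
Step 2: Carbocation rearrangement: a 1,2-hydride shift from the adjacent cyclopentyl carbon converts the initially-formed secondary cation into the more stable tertiary cation.
Step 3: A water molecule (solvent) deprotonates a β-carbon; as the C–H bond breaks, those electrons form the new alkene π bond.
Total: 3 elementary steps.

3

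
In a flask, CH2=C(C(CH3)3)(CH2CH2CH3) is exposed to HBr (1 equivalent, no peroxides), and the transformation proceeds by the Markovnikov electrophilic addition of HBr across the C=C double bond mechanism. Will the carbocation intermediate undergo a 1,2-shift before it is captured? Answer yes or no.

no

The first-formed carbocation is tertiary.
No single 1,2-shift to an adjacent carbon would produce a more-substituted cation than the one already present, so no rearrangement occurs.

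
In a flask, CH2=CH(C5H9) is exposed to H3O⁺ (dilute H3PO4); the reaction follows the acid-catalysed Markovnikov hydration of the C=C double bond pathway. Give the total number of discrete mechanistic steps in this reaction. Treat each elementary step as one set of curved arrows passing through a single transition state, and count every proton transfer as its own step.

Step 1: The π electrons of the C=C bond attack a proton of H3O⁺; Markovnikov addition places the new C–H on the less-substituted alkene carbon, so the positive charge ends up on the more-substituted carbon — a secondary carbocation. H2O is released.
Step 2: Carbocation rearrangement: a 1,2-hydride shift from the adjacent cyclopentyl carbon converts the initially-formed secondary cation into the more stable tertiary cation.
Step 3: Water acts as the nucleophile: an oxygen lone pair bonds to the cationic carbon, giving an oxonium-ion intermediate.
Step 4: Deprotonation of the oxonium ion by a water molecule delivers the neutral alcohol and regenerates the acid catalyst.
Total: 4 elementary steps.

4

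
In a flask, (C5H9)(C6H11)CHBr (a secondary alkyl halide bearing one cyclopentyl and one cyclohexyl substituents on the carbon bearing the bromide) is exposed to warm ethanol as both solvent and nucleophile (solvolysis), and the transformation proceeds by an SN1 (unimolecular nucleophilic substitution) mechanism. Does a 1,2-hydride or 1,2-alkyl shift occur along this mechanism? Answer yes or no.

The first-formed carbocation is secondary.
The adjacent cyclopentyl carbon already bears 2 other carbon substituents and has a hydrogen to migrate; after a 1,2-hydride shift from that carbon the positive charge sits on a tertiary centre.
Tertiary is more stable than secondary, so the shift occurs.

yes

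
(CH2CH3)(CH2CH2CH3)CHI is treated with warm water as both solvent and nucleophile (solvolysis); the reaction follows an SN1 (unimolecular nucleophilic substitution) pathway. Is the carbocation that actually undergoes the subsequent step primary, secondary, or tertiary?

Step 1: Unassisted departure of I⁻ (taking the C–I bonding pair) generates a secondary carbocation.
No single 1,2-shift to an adjacent carbon would give a more-substituted cation, so no rearrangement occurs.

secondary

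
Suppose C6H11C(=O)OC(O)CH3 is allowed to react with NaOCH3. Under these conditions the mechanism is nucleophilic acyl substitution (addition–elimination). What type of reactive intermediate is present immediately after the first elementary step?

tetrahedral intermediate

Step 1: Nucleophilic addition of CH3O⁻ to the acyl carbon breaks the π(C=O) bond and yields a tetrahedral, anionic intermediate.
After step 1 the species present is a tetrahedral intermediate.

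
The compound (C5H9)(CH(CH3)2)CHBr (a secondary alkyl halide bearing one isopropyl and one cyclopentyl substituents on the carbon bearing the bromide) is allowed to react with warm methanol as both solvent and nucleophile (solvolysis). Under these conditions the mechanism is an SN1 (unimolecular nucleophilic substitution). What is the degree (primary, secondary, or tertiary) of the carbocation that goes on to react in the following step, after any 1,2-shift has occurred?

tertiary

Step 1: Ionisation: the C–Br σ-bond cleaves heterolytically; both bonding electrons depart with Br⁻, leaving a secondary carbocation at the α-carbon.
Step 2: A hydride (H with its bonding pair) migrates from the adjacent isopropyl carbon to the cationic centre — a 1,2-hydride shift — upgrading the secondary cation to a tertiary one.
The cation rearranges from secondary to tertiary via a 1,2-hydride shift from the adjacent isopropyl carbon; the tertiary cation is what reacts next.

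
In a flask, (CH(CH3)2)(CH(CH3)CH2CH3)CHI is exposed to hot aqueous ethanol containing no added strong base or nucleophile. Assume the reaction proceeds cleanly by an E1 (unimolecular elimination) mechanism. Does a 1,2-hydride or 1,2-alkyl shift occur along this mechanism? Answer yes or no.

The first-formed carbocation is secondary.
The adjacent isopropyl carbon already bears 2 other carbon substituents and has a hydrogen to migrate; after a 1,2-hydride shift from that carbon the positive charge sits on a tertiary centre.
Tertiary is more stable than secondary, so the shift occurs.

yes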